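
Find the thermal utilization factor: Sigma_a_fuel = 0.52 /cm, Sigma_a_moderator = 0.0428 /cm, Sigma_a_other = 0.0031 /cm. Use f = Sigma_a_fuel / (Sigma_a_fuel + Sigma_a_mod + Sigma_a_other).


f = Sigma_a_fuel / (Sigma_a_fuel + Sigma_a_mod + Sigma_a_other)
f = 0.52 / (0.52 + 0.0428 + 0.0031)
f = 0.91889

0.91889


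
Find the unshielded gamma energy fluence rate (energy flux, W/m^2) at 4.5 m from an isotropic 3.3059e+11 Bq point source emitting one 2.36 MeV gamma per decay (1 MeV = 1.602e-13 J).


psi = A * E * 1.602e-13 / (4*pi*r^2)
psi = 3.3059e+11 * 2.36 * 1.602e-13 / (4*pi*4.5^2)
psi = 4.9117e-04 W/m^2

4.9117e-04


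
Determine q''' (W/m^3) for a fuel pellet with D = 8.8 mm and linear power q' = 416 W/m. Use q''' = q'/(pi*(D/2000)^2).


r = D / 2 / 1000 = 8.8 / 2 / 1000 = 0.0044 m
q''' = q' / (pi * r^2)
q''' = 416 / (pi * 0.0044^2)
q''' = 6.8397e+06 W/m^3

6.8397e+06


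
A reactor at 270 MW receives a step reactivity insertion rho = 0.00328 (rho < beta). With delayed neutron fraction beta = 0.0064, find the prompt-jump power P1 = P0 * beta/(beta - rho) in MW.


P1/P0 = beta / (beta - rho)
P1/P0 = 0.0064 / (0.0064 - 0.00328) = 2.051282
P1 = 270 * 2.051282 = 553.85 MW

553.85


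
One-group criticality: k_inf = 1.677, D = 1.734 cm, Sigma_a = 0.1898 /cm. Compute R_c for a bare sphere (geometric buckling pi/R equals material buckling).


L^2 = D / Sigma_a = 1.734 / 0.1898 = 9.135933 cm^2
B_m^2 = (k_inf - 1) / L^2 = (1.677 - 1) / 9.135933 = 0.07410300 /cm^2
For a bare sphere: B_g = pi/R, so R_c = pi / sqrt(B_m^2)
R_c = pi / sqrt(0.07410300) = 11.541 cm

11.541


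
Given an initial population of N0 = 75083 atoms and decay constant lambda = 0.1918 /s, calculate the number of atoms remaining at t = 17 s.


N = N0 * exp(-lambda * t)
N = 75083 * exp(-0.1918 * 17)
N = 2880.6

2880.6


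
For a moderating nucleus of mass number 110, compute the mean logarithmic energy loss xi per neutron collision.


xi = 1 + (A-1)^2/(2A) * ln((A-1)/(A+1))
xi = 1 + (110-1)^2/(2*110) * ln((110-1)/(110 +1))
xi = 0.018072

0.018072


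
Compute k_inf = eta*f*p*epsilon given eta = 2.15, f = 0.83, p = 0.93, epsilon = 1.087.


k_inf = eta * f * p * epsilon
k_inf = 2.15 * 0.83 * 0.93 * 1.087
k_inf = 1.8040

1.8040


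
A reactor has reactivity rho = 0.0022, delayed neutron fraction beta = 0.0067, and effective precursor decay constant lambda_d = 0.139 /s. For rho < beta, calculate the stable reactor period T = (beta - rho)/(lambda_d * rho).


T = (beta - rho) / (lambda_d * rho)
T = (0.0067 - 0.0022) / (0.139 * 0.0022)
T = 14.716 s

14.716


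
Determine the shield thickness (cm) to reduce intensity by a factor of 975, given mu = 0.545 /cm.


x = ln(factor) / mu
x = ln(975) / 0.545
x = 12.628 cm

12.628


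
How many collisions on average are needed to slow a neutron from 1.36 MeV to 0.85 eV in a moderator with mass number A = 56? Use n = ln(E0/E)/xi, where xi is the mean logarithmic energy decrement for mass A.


xi = 1 + (A-1)^2/(2A)*ln((A-1)/(A+1)) = 0.03529286 (for A = 56)
n = ln(E0/E) / xi
n = ln(1.36e6 / 0.85) / 0.03529286
n = ln(1.600000e+06) / 0.03529286 = 404.77

404.77


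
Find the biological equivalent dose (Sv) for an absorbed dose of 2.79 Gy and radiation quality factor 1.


H = D * Q
H = 2.79 * 1
H = 2.7900 Sv

2.7900


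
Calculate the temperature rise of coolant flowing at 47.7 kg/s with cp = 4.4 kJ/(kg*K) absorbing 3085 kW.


dT = Q / (m_dot * cp)
dT = 3085 / (47.7 * 4.4)
dT = 14.699 C

14.699


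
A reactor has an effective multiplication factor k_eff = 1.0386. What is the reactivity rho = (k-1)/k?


rho = (k_eff - 1) / k_eff
rho = (1.0386 - 1) / 1.0386
rho = 0.037165

0.037165


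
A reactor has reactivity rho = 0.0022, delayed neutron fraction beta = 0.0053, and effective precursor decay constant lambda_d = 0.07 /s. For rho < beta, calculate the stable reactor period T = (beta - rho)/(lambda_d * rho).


T = (beta - rho) / (lambda_d * rho)
T = (0.0053 - 0.0022) / (0.07 * 0.0022)
T = 20.130 s

20.130


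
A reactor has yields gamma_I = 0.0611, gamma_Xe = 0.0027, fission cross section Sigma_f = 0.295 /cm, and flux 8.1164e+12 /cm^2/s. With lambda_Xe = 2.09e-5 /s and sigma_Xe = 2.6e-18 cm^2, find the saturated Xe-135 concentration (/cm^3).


Xe_eq = (gamma_I + gamma_Xe) * Sigma_f * phi / (lambda_Xe + sigma_Xe * phi)
Numerator = (0.0611 + 0.0027) * 0.295 * 8.1164e+12 = 1.527588e+11
Denominator = 2.09e-5 + 2.6e-18 * 8.1164e+12 = 4.200264e-05
Xe_eq = 1.527588e+11 / 4.200264e-05 = 3.6369e+15 /cm^3

3.6369e+15


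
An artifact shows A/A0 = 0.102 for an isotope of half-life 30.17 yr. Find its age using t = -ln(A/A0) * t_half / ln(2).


lambda = ln(2) / t_half = ln(2) / 30.17 = 0.02297472 /yr
t = -ln(A/A0) / lambda
t = -ln(0.102) / 0.02297472
t = 99.361 yr

99.361


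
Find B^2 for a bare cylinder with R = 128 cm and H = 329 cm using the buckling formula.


B^2 = (2.405/R)^2 + (pi/H)^2
B^2 = (2.405/128)^2 + (pi/329)^2
B^2 = 4.4421e-04 /cm^2

4.4421e-04


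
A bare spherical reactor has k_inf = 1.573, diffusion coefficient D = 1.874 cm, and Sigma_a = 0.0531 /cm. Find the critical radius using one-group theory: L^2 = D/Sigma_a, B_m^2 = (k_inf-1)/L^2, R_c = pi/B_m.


L^2 = D / Sigma_a = 1.874 / 0.0531 = 35.29190 cm^2
B_m^2 = (k_inf - 1) / L^2 = (1.573 - 1) / 35.29190 = 0.01623602 /cm^2
For a bare sphere: B_g = pi/R, so R_c = pi / sqrt(B_m^2)
R_c = pi / sqrt(0.01623602) = 24.655 cm

24.655


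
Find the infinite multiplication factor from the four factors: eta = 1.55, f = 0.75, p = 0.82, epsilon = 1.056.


k_inf = eta * f * p * epsilon
k_inf = 1.55 * 0.75 * 0.82 * 1.056
k_inf = 1.0066

1.0066


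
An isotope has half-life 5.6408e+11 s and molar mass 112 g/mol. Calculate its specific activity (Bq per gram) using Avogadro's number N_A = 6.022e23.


lambda = ln(2) / t_half = ln(2) / 5.6408e+11 = 1.228810e-12 /s
SA = lambda * N_A / M
SA = 1.228810e-12 * 6.022e23 / 112
SA = 6.6070e+09 Bq/g

6.6070e+09


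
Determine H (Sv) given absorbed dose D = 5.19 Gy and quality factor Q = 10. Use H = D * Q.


H = D * Q
H = 5.19 * 10
H = 51.900 Sv

51.900


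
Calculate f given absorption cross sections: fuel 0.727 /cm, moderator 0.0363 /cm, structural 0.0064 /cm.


f = Sigma_a_fuel / (Sigma_a_fuel + Sigma_a_mod + Sigma_a_other)
f = 0.727 / (0.727 + 0.0363 + 0.0064)
f = 0.94452

0.94452


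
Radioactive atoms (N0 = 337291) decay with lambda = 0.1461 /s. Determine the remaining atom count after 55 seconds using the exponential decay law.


N = N0 * exp(-lambda * t)
N = 337291 * exp(-0.1461 * 55)
N = 109.20

109.20


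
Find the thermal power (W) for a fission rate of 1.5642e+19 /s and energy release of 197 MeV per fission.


P = fission_rate * E_MeV * 1.602e-13
P = 1.5642e+19 * 197 * 1.602e-13
P = 4.9365e+08 W

4.9365e+08


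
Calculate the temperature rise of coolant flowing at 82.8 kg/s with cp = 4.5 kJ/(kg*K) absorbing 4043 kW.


dT = Q / (m_dot * cp)
dT = 4043 / (82.8 * 4.5)
dT = 10.851 C

10.851


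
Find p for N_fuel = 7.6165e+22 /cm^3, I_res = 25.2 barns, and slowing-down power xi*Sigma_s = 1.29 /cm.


p = exp(-N * I * 1e-24 / (xi*Sigma_s))
p = exp(-7.6165e+22 * 25.2 * 1e-24 / 1.29)
p = 0.22585

0.22585


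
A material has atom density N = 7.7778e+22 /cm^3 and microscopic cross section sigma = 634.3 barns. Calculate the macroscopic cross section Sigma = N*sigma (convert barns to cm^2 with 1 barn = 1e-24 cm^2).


Sigma = N * sigma_barns * 1e-24
Sigma = 7.7778e+22 * 634.3 * 1e-24
Sigma = 49.335 /cm

49.335


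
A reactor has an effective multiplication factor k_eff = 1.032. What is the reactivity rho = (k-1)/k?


rho = (k_eff - 1) / k_eff
rho = (1.032 - 1) / 1.032
rho = 0.031008

0.031008


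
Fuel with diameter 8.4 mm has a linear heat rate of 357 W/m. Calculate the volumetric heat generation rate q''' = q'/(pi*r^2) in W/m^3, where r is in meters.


r = D / 2 / 1000 = 8.4 / 2 / 1000 = 0.0042 m
q''' = q' / (pi * r^2)
q''' = 357 / (pi * 0.0042^2)
q''' = 6.4420e+06 W/m^3

6.4420e+06


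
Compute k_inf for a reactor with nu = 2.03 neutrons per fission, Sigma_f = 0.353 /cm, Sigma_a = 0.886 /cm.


k_inf = nu * Sigma_f / Sigma_a
k_inf = 2.03 * 0.353 / 0.886
k_inf = 0.80879

0.80879


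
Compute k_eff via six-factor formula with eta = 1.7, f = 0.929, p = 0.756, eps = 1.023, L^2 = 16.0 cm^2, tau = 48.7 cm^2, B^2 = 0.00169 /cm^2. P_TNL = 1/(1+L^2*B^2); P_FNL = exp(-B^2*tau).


k_inf = eta*f*p*eps = 1.7*0.929*0.756*1.023 = 1.221412
P_TNL = 1/(1 + L^2*B^2) = 1/(1 + 16.0*0.00169) = 0.9736719
P_FNL = exp(-B^2*tau) = exp(-0.00169*48.7) = 0.9209929
k_eff = k_inf * P_TNL * P_FNL = 1.221412 * 0.9736719 * 0.9209929
k_eff = 1.0953

1.0953


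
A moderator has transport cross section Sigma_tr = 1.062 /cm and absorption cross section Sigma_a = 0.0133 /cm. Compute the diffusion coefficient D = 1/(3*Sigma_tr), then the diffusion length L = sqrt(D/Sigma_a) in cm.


D = 1 / (3 * Sigma_tr) = 1 / (3 * 1.062) = 0.3138732 cm
L = sqrt(D / Sigma_a)
L = sqrt(0.3138732 / 0.0133)
L = 4.8579 cm

4.8579


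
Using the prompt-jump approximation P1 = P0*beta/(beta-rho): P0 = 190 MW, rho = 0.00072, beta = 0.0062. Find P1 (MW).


P1/P0 = beta / (beta - rho)
P1/P0 = 0.0062 / (0.0062 - 0.00072) = 1.131387
P1 = 190 * 1.131387 = 214.96 MW

214.96


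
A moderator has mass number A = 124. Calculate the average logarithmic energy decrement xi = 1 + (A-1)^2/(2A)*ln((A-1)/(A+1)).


xi = 1 + (A-1)^2/(2A) * ln((A-1)/(A+1))
xi = 1 + (124-1)^2/(2*124) * ln((124-1)/(124 +1))
xi = 0.016043

0.016043


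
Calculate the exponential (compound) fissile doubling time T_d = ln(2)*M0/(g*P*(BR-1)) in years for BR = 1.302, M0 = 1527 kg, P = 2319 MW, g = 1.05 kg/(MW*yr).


Breeding gain G = BR - 1 = 1.302 - 1 = 0.302
Fissile production rate = g * P * G = 1.05 * 2319 * 0.302 = 735.3549 kg/yr
T_d = ln(2) * M0 / (g * P * G)
T_d = ln(2) * 1527 / 735.3549 = 1.4394 yr

1.4394


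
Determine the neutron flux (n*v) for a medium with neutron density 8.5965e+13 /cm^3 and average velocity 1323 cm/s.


phi = n * v
phi = 8.5965e+13 * 1323
phi = 1.1373e+17 /cm^2/s

1.1373e+17


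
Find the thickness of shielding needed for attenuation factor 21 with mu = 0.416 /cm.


x = ln(factor) / mu
x = ln(21) / 0.416
x = 7.3186 cm

7.3186


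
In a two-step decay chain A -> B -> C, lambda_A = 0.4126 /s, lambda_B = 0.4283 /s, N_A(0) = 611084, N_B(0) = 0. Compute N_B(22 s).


N_B(t) = lambda_A * N_A0 / (lambda_B - lambda_A) * [exp(-lambda_A*t) - exp(-lambda_B*t)]
exp(-0.4126*22) = 1.142410e-04; exp(-0.4283*22) = 8.087547e-05
N_B = 0.4126 * 611084 / (0.4283 - 0.4126) * (1.142410e-04 - 8.087547e-05)
N_B = 535.83

535.83


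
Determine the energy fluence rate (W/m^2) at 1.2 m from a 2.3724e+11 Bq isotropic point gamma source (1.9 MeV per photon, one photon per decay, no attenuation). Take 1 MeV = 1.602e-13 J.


psi = A * E * 1.602e-13 / (4*pi*r^2)
psi = 2.3724e+11 * 1.9 * 1.602e-13 / (4*pi*1.2^2)
psi = 0.0039905 W/m^2

0.0039905


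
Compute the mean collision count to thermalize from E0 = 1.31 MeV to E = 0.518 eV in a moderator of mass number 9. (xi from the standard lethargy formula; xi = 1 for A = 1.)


xi = 1 + (A-1)^2/(2A)*ln((A-1)/(A+1)) = 0.2066007 (for A = 9)
n = ln(E0/E) / xi
n = ln(1.31e6 / 0.518) / 0.2066007
n = ln(2.528958e+06) / 0.2066007 = 71.361

71.361


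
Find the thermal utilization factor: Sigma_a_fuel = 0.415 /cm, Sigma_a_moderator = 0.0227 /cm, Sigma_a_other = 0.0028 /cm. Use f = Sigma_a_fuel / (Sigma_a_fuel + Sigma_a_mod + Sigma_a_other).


f = Sigma_a_fuel / (Sigma_a_fuel + Sigma_a_mod + Sigma_a_other)
f = 0.415 / (0.415 + 0.0227 + 0.0028)
f = 0.94211

0.94211


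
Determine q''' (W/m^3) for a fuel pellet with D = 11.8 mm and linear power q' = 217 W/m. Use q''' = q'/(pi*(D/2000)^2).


r = D / 2 / 1000 = 11.8 / 2 / 1000 = 0.0059 m
q''' = q' / (pi * r^2)
q''' = 217 / (pi * 0.0059^2)
q''' = 1.9843e+06 W/m^3

1.9843e+06


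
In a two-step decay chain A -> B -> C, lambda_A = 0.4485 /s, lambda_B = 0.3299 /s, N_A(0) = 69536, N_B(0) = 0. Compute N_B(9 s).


N_B(t) = lambda_A * N_A0 / (lambda_B - lambda_A) * [exp(-lambda_A*t) - exp(-lambda_B*t)]
exp(-0.4485*9) = 0.01765917; exp(-0.3299*9) = 0.05134950
N_B = 0.4485 * 69536 / (0.3299 - 0.4485) * (0.01765917 - 0.05134950)
N_B = 8859.2

8859.2


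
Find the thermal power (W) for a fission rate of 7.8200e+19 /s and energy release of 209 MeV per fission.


P = fission_rate * E_MeV * 1.602e-13
P = 7.8200e+19 * 209 * 1.602e-13
P = 2.6183e+09 W

2.6183e+09


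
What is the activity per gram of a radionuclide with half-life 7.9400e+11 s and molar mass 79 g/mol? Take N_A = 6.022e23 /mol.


lambda = ln(2) / t_half = ln(2) / 7.9400e+11 = 8.729813e-13 /s
SA = lambda * N_A / M
SA = 8.729813e-13 * 6.022e23 / 79
SA = 6.6545e+09 Bq/g

6.6545e+09


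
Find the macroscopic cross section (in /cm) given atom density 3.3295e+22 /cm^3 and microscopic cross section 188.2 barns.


Sigma = N * sigma_barns * 1e-24
Sigma = 3.3295e+22 * 188.2 * 1e-24
Sigma = 6.2661 /cm

6.2661


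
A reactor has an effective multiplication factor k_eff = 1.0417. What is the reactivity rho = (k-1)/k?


rho = (k_eff - 1) / k_eff
rho = (1.0417 - 1) / 1.0417
rho = 0.040031

0.040031


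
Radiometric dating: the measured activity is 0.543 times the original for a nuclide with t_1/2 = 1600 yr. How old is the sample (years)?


lambda = ln(2) / t_half = ln(2) / 1600 = 4.332170e-04 /yr
t = -ln(A/A0) / lambda
t = -ln(0.543) / 4.332170e-04
t = 1409.6 yr

1409.6


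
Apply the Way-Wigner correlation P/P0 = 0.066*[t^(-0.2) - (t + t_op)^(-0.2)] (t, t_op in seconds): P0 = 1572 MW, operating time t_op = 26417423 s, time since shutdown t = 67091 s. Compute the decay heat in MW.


P/P0 = 0.066 * [t^(-0.2) - (t + t_op)^(-0.2)]
P/P0 = 0.066 * [67091^(-0.2) - (67091 + 26417423)^(-0.2)]
P/P0 = 0.066 * [0.1083096 - 0.03276435] = 0.004985987
P = 1572 * 0.004985987 = 7.8380 MW

7.8380


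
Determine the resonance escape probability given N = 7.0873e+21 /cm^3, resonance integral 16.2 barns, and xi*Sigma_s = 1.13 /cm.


p = exp(-N * I * 1e-24 / (xi*Sigma_s))
p = exp(-7.0873e+21 * 16.2 * 1e-24 / 1.13)
p = 0.90339

0.90339


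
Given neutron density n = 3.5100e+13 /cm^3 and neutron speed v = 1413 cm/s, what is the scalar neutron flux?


phi = n * v
phi = 3.5100e+13 * 1413
phi = 4.9596e+16 /cm^2/s

4.9596e+16


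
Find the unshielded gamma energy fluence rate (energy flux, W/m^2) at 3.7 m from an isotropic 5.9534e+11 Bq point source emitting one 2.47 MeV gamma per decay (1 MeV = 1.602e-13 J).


psi = A * E * 1.602e-13 / (4*pi*r^2)
psi = 5.9534e+11 * 2.47 * 1.602e-13 / (4*pi*3.7^2)
psi = 0.0013693 W/m^2

0.0013693


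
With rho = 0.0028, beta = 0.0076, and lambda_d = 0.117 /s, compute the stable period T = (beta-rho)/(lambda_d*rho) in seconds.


T = (beta - rho) / (lambda_d * rho)
T = (0.0076 - 0.0028) / (0.117 * 0.0028)
T = 14.652 s

14.652


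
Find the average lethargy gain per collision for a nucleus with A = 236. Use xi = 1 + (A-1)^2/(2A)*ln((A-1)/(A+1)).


xi = 1 + (A-1)^2/(2A) * ln((A-1)/(A+1))
xi = 1 + (236-1)^2/(2*236) * ln((236-1)/(236 +1))
xi = 0.0084507

0.0084507


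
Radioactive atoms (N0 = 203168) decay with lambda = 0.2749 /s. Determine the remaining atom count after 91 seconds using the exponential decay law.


N = N0 * exp(-lambda * t)
N = 203168 * exp(-0.2749 * 91)
N = 2.7771e-06

2.7771e-06


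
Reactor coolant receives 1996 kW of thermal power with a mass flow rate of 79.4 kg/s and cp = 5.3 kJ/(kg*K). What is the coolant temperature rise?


dT = Q / (m_dot * cp)
dT = 1996 / (79.4 * 5.3)
dT = 4.7431 C

4.7431


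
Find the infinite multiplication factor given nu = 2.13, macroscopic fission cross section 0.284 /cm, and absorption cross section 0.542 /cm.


k_inf = nu * Sigma_f / Sigma_a
k_inf = 2.13 * 0.284 / 0.542
k_inf = 1.1161

1.1161


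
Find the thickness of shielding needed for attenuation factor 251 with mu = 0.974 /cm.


x = ln(factor) / mu
x = ln(251) / 0.974
x = 5.6729 cm

5.6729


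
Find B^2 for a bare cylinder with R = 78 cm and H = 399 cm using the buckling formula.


B^2 = (2.405/R)^2 + (pi/H)^2
B^2 = (2.405/78)^2 + (pi/399)^2
B^2 = 0.0010127 /cm^2

0.0010127


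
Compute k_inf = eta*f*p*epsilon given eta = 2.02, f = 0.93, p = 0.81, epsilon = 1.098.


k_inf = eta * f * p * epsilon
k_inf = 2.02 * 0.93 * 0.81 * 1.098
k_inf = 1.6708

1.6708


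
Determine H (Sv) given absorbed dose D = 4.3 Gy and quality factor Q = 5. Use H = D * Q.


H = D * Q
H = 4.3 * 5
H = 21.500 Sv

21.500


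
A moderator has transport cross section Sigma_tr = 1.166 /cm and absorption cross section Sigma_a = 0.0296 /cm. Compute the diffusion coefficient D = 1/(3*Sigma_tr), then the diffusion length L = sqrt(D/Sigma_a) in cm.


D = 1 / (3 * Sigma_tr) = 1 / (3 * 1.166) = 0.2858776 cm
L = sqrt(D / Sigma_a)
L = sqrt(0.2858776 / 0.0296)
L = 3.1077 cm

3.1077


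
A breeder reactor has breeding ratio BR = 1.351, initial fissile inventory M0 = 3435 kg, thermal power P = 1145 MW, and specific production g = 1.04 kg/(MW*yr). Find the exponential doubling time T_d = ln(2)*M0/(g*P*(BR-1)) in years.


Breeding gain G = BR - 1 = 1.351 - 1 = 0.351
Fissile production rate = g * P * G = 1.04 * 1145 * 0.351 = 417.9708 kg/yr
T_d = ln(2) * M0 / (g * P * G)
T_d = ln(2) * 3435 / 417.9708 = 5.6965 yr

5.6965


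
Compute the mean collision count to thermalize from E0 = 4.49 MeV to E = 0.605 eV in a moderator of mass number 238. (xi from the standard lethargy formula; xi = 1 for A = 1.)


xi = 1 + (A-1)^2/(2A)*ln((A-1)/(A+1)) = 0.008379872 (for A = 238)
n = ln(E0/E) / xi
n = ln(4.49e6 / 0.605) / 0.008379872
n = ln(7.421488e+06) / 0.008379872 = 1887.8

1887.8


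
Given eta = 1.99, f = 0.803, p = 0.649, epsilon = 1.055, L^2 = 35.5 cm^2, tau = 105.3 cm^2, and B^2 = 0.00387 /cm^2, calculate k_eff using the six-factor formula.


k_inf = eta*f*p*eps = 1.99*0.803*0.649*1.055 = 1.094122
P_TNL = 1/(1 + L^2*B^2) = 1/(1 + 35.5*0.00387) = 0.8792098
P_FNL = exp(-B^2*tau) = exp(-0.00387*105.3) = 0.6653041
k_eff = k_inf * P_TNL * P_FNL = 1.094122 * 0.8792098 * 0.6653041
k_eff = 0.64000

0.64000


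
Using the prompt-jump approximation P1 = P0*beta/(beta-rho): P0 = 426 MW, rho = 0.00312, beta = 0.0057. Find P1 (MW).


P1/P0 = beta / (beta - rho)
P1/P0 = 0.0057 / (0.0057 - 0.00312) = 2.209302
P1 = 426 * 2.209302 = 941.16 MW

941.16


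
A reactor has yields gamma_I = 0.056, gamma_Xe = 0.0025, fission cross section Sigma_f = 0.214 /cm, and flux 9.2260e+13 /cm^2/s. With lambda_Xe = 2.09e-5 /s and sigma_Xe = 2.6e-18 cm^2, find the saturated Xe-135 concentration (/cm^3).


Xe_eq = (gamma_I + gamma_Xe) * Sigma_f * phi / (lambda_Xe + sigma_Xe * phi)
Numerator = (0.056 + 0.0025) * 0.214 * 9.2260e+13 = 1.155003e+12
Denominator = 2.09e-5 + 2.6e-18 * 9.2260e+13 = 2.607760e-04
Xe_eq = 1.155003e+12 / 2.607760e-04 = 4.4291e+15 /cm^3

4.4291e+15


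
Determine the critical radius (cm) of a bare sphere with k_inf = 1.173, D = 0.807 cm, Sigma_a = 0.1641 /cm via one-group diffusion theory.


L^2 = D / Sigma_a = 0.807 / 0.1641 = 4.917733 cm^2
B_m^2 = (k_inf - 1) / L^2 = (1.173 - 1) / 4.917733 = 0.03517881 /cm^2
For a bare sphere: B_g = pi/R, so R_c = pi / sqrt(B_m^2)
R_c = pi / sqrt(0.03517881) = 16.750 cm

16.750


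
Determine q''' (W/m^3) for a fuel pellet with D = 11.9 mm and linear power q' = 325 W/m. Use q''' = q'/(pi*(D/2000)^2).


r = D / 2 / 1000 = 11.9 / 2 / 1000 = 0.00595 m
q''' = q' / (pi * r^2)
q''' = 325 / (pi * 0.00595^2)
q''' = 2.9221e+06 W/m^3

2.9221e+06


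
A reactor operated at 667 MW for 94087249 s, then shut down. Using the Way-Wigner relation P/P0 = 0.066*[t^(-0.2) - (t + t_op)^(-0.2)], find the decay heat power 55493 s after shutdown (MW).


P/P0 = 0.066 * [t^(-0.2) - (t + t_op)^(-0.2)]
P/P0 = 0.066 * [55493^(-0.2) - (55493 + 94087249)^(-0.2)]
P/P0 = 0.066 * [0.1125000 - 0.02542393] = 0.005747021
P = 667 * 0.005747021 = 3.8333 MW

3.8333


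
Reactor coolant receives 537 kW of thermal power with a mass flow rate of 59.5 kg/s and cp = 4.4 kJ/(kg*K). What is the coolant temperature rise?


dT = Q / (m_dot * cp)
dT = 537 / (59.5 * 4.4)
dT = 2.0512 C

2.0512


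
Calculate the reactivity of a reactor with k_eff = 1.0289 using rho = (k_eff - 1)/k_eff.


rho = (k_eff - 1) / k_eff
rho = (1.0289 - 1) / 1.0289
rho = 0.028088

0.028088


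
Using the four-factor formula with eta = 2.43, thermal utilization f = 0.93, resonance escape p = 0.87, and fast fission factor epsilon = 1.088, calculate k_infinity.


k_inf = eta * f * p * epsilon
k_inf = 2.43 * 0.93 * 0.87 * 1.088
k_inf = 2.1391

2.1391


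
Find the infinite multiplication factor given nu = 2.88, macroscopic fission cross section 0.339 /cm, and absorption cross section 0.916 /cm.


k_inf = nu * Sigma_f / Sigma_a
k_inf = 2.88 * 0.339 / 0.916
k_inf = 1.0659

1.0659


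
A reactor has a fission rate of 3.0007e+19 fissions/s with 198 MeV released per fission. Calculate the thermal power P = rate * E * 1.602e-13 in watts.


P = fission_rate * E_MeV * 1.602e-13
P = 3.0007e+19 * 198 * 1.602e-13
P = 9.5181e+08 W

9.5181e+08


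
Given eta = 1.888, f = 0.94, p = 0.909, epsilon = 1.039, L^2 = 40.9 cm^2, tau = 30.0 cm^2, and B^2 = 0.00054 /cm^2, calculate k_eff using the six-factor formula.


k_inf = eta*f*p*eps = 1.888*0.94*0.909*1.039 = 1.676136
P_TNL = 1/(1 + L^2*B^2) = 1/(1 + 40.9*0.00054) = 0.9783913
P_FNL = exp(-B^2*tau) = exp(-0.00054*30.0) = 0.9839305
k_eff = k_inf * P_TNL * P_FNL = 1.676136 * 0.9783913 * 0.9839305
k_eff = 1.6136

1.6136


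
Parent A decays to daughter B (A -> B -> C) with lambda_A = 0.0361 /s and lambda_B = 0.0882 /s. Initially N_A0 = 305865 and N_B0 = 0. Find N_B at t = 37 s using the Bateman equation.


N_B(t) = lambda_A * N_A0 / (lambda_B - lambda_A) * [exp(-lambda_A*t) - exp(-lambda_B*t)]
exp(-0.0361*37) = 0.2629740; exp(-0.0882*37) = 0.03825810
N_B = 0.0361 * 305865 / (0.0882 - 0.0361) * (0.2629740 - 0.03825810)
N_B = 47625

47625


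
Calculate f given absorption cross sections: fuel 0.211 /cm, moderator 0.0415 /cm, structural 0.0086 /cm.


f = Sigma_a_fuel / (Sigma_a_fuel + Sigma_a_mod + Sigma_a_other)
f = 0.211 / (0.211 + 0.0415 + 0.0086)
f = 0.80812

0.80812


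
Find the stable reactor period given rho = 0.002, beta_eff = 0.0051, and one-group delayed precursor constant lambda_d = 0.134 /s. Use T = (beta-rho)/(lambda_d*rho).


T = (beta - rho) / (lambda_d * rho)
T = (0.0051 - 0.002) / (0.134 * 0.002)
T = 11.567 s

11.567


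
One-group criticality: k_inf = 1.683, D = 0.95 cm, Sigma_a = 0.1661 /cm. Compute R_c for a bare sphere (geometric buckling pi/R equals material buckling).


L^2 = D / Sigma_a = 0.95 / 0.1661 = 5.719446 cm^2
B_m^2 = (k_inf - 1) / L^2 = (1.683 - 1) / 5.719446 = 0.1194172 /cm^2
For a bare sphere: B_g = pi/R, so R_c = pi / sqrt(B_m^2)
R_c = pi / sqrt(0.1194172) = 9.0911 cm

9.0911


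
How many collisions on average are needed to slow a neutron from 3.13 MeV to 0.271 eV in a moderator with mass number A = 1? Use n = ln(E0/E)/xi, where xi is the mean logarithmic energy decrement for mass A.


xi = 1 + (A-1)^2/(2A)*ln((A-1)/(A+1)) = 1 (for A = 1)
n = ln(E0/E) / xi
n = ln(3.13e6 / 0.271) / 1
n = ln(1.154982e+07) / 1 = 16.262

16.262


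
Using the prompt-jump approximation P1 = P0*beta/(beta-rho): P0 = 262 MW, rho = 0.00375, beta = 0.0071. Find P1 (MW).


P1/P0 = beta / (beta - rho)
P1/P0 = 0.0071 / (0.0071 - 0.00375) = 2.119403
P1 = 262 * 2.119403 = 555.28 MW

555.28


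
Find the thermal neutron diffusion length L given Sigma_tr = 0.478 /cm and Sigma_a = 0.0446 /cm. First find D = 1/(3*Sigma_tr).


D = 1 / (3 * Sigma_tr) = 1 / (3 * 0.478) = 0.6973501 cm
L = sqrt(D / Sigma_a)
L = sqrt(0.6973501 / 0.0446)
L = 3.9542 cm

3.9542


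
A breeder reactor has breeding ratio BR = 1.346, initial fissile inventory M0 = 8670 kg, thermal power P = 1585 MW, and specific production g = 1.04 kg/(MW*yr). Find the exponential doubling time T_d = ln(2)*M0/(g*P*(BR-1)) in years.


Breeding gain G = BR - 1 = 1.346 - 1 = 0.346
Fissile production rate = g * P * G = 1.04 * 1585 * 0.346 = 570.3464 kg/yr
T_d = ln(2) * M0 / (g * P * G)
T_d = ln(2) * 8670 / 570.3464 = 10.537 yr

10.537


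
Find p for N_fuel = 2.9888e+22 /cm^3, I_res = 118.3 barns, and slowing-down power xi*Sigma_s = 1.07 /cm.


p = exp(-N * I * 1e-24 / (xi*Sigma_s))
p = exp(-2.9888e+22 * 118.3 * 1e-24 / 1.07)
p = 0.036720

0.036720


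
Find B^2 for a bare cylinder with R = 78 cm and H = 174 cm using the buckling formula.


B^2 = (2.405/R)^2 + (pi/H)^2
B^2 = (2.405/78)^2 + (pi/174)^2
B^2 = 0.0012767 /cm^2

0.0012767


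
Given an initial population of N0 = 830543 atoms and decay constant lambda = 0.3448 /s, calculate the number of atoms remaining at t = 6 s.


N = N0 * exp(-lambda * t)
N = 830543 * exp(-0.3448 * 6)
N = 104929

104929


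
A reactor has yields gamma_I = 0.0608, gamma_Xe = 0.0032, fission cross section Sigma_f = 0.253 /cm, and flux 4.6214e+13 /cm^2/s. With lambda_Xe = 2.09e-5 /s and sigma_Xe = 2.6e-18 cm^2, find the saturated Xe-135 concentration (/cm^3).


Xe_eq = (gamma_I + gamma_Xe) * Sigma_f * phi / (lambda_Xe + sigma_Xe * phi)
Numerator = (0.0608 + 0.0032) * 0.253 * 4.6214e+13 = 7.482971e+11
Denominator = 2.09e-5 + 2.6e-18 * 4.6214e+13 = 1.410564e-04
Xe_eq = 7.482971e+11 / 1.410564e-04 = 5.3049e+15 /cm^3

5.3049e+15


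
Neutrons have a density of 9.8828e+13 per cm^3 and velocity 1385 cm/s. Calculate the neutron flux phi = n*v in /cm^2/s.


phi = n * v
phi = 9.8828e+13 * 1385
phi = 1.3688e+17 /cm^2/s

1.3688e+17


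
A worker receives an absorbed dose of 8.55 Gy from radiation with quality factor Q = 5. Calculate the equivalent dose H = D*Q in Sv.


H = D * Q
H = 8.55 * 5
H = 42.750 Sv

42.750


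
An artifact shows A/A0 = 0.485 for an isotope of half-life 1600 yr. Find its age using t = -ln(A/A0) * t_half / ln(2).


lambda = ln(2) / t_half = ln(2) / 1600 = 4.332170e-04 /yr
t = -ln(A/A0) / lambda
t = -ln(0.485) / 4.332170e-04
t = 1670.3 yr

1670.3


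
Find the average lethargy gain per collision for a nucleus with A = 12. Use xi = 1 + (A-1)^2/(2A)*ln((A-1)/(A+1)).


xi = 1 + (A-1)^2/(2A) * ln((A-1)/(A+1))
xi = 1 + (12-1)^2/(2*12) * ln((12-1)/(12 +1))
xi = 0.15777

0.15777


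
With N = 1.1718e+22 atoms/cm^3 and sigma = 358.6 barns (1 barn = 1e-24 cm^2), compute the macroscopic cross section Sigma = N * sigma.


Sigma = N * sigma_barns * 1e-24
Sigma = 1.1718e+22 * 358.6 * 1e-24
Sigma = 4.2021 /cm

4.2021


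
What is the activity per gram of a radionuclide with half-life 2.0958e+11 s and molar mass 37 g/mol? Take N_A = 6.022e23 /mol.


lambda = ln(2) / t_half = ln(2) / 2.0958e+11 = 3.307315e-12 /s
SA = lambda * N_A / M
SA = 3.307315e-12 * 6.022e23 / 37
SA = 5.3829e+10 Bq/g

5.3829e+10


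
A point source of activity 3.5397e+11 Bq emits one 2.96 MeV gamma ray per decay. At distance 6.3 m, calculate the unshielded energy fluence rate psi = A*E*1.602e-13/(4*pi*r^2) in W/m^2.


psi = A * E * 1.602e-13 / (4*pi*r^2)
psi = 3.5397e+11 * 2.96 * 1.602e-13 / (4*pi*6.3^2)
psi = 3.3653e-04 W/m^2

3.3653e-04


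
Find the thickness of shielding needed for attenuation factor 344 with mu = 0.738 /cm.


x = ln(factor) / mu
x = ln(344) / 0.738
x = 7.9141 cm

7.9141


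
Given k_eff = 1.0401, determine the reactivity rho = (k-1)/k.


rho = (k_eff - 1) / k_eff
rho = (1.0401 - 1) / 1.0401
rho = 0.038554

0.038554


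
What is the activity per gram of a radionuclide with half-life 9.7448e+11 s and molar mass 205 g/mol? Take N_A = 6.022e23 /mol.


lambda = ln(2) / t_half = ln(2) / 9.7448e+11 = 7.112995e-13 /s
SA = lambda * N_A / M
SA = 7.112995e-13 * 6.022e23 / 205
SA = 2.0895e+09 Bq/g

2.0895e+09


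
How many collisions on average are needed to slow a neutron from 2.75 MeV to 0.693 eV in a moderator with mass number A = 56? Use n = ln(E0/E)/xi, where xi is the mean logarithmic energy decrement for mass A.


xi = 1 + (A-1)^2/(2A)*ln((A-1)/(A+1)) = 0.03529286 (for A = 56)
n = ln(E0/E) / xi
n = ln(2.75e6 / 0.693) / 0.03529286
n = ln(3.968254e+06) / 0.03529286 = 430.51

430.51


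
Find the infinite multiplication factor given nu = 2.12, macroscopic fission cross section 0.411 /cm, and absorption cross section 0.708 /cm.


k_inf = nu * Sigma_f / Sigma_a
k_inf = 2.12 * 0.411 / 0.708
k_inf = 1.2307

1.2307


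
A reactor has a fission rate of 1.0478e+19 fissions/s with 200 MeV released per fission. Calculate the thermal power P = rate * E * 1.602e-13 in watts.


P = fission_rate * E_MeV * 1.602e-13
P = 1.0478e+19 * 200 * 1.602e-13
P = 3.3572e+08 W

3.3572e+08


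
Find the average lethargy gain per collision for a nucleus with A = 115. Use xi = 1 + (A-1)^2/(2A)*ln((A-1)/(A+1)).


xi = 1 + (A-1)^2/(2A) * ln((A-1)/(A+1))
xi = 1 + (115-1)^2/(2*115) * ln((115-1)/(115 +1))
xi = 0.017291

0.017291


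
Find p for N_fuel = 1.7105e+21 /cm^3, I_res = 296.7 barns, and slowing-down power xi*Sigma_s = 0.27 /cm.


p = exp(-N * I * 1e-24 / (xi*Sigma_s))
p = exp(-1.7105e+21 * 296.7 * 1e-24 / 0.27)
p = 0.15264

0.15264


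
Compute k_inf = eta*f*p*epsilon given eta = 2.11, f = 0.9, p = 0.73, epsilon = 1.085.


k_inf = eta * f * p * epsilon
k_inf = 2.11 * 0.9 * 0.73 * 1.085
k_inf = 1.5041

1.5041


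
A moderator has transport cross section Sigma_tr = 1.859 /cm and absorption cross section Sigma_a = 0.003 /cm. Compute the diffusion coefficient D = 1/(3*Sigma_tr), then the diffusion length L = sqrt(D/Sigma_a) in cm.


D = 1 / (3 * Sigma_tr) = 1 / (3 * 1.859) = 0.1793079 cm
L = sqrt(D / Sigma_a)
L = sqrt(0.1793079 / 0.003)
L = 7.7311 cm

7.7311


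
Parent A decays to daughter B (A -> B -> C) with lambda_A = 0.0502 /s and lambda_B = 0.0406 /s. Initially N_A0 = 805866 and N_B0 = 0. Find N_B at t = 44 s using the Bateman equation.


N_B(t) = lambda_A * N_A0 / (lambda_B - lambda_A) * [exp(-lambda_A*t) - exp(-lambda_B*t)]
exp(-0.0502*44) = 0.1098324; exp(-0.0406*44) = 0.1675623
N_B = 0.0502 * 805866 / (0.0406 - 0.0502) * (0.1098324 - 0.1675623)
N_B = 243274

243274


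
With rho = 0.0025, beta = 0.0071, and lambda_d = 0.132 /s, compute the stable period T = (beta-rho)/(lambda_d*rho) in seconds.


T = (beta - rho) / (lambda_d * rho)
T = (0.0071 - 0.0025) / (0.132 * 0.0025)
T = 13.939 s

13.939


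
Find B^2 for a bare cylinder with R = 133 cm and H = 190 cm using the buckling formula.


B^2 = (2.405/R)^2 + (pi/H)^2
B^2 = (2.405/133)^2 + (pi/190)^2
B^2 = 6.0038e-04 /cm^2

6.0038e-04


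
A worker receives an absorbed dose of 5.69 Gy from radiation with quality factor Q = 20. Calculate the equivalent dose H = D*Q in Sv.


H = D * Q
H = 5.69 * 20
H = 113.80 Sv

113.80


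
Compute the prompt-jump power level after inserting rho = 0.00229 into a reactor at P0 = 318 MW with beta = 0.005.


P1/P0 = beta / (beta - rho)
P1/P0 = 0.005 / (0.005 - 0.00229) = 1.845018
P1 = 318 * 1.845018 = 586.72 MW

586.72


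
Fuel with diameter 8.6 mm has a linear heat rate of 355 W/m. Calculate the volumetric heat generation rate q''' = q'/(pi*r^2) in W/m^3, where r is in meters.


r = D / 2 / 1000 = 8.6 / 2 / 1000 = 0.0043 m
q''' = q' / (pi * r^2)
q''' = 355 / (pi * 0.0043^2)
q''' = 6.1114e+06 W/m^3

6.1114e+06


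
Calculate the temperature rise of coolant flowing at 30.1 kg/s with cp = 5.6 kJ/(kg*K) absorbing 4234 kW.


dT = Q / (m_dot * cp)
dT = 4234 / (30.1 * 5.6)
dT = 25.119 C

25.119


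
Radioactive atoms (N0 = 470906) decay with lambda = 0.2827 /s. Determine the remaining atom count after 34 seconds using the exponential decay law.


N = N0 * exp(-lambda * t)
N = 470906 * exp(-0.2827 * 34)
N = 31.520

31.520


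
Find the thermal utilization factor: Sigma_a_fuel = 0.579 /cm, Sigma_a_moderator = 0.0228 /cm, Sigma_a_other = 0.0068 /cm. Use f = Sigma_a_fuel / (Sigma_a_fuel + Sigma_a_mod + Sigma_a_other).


f = Sigma_a_fuel / (Sigma_a_fuel + Sigma_a_mod + Sigma_a_other)
f = 0.579 / (0.579 + 0.0228 + 0.0068)
f = 0.95136

0.95136


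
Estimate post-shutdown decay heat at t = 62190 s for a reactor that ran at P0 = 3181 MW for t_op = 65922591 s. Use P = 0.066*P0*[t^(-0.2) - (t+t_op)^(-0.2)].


P/P0 = 0.066 * [t^(-0.2) - (t + t_op)^(-0.2)]
P/P0 = 0.066 * [62190^(-0.2) - (62190 + 65922591)^(-0.2)]
P/P0 = 0.066 * [0.1099654 - 0.02729677] = 0.005456130
P = 3181 * 0.005456130 = 17.356 MW

17.356


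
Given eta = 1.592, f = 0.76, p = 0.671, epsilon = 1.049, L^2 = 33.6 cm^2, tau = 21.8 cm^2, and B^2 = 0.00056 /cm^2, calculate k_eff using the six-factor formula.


k_inf = eta*f*p*eps = 1.592*0.76*0.671*1.049 = 0.8516373
P_TNL = 1/(1 + L^2*B^2) = 1/(1 + 33.6*0.00056) = 0.9815315
P_FNL = exp(-B^2*tau) = exp(-0.00056*21.8) = 0.9878662
k_eff = k_inf * P_TNL * P_FNL = 0.8516373 * 0.9815315 * 0.9878662
k_eff = 0.82577

0.82577


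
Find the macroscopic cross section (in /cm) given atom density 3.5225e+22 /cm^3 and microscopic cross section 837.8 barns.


Sigma = N * sigma_barns * 1e-24
Sigma = 3.5225e+22 * 837.8 * 1e-24
Sigma = 29.512 /cm

29.512


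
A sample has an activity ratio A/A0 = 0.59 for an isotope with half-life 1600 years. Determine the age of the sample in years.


lambda = ln(2) / t_half = ln(2) / 1600 = 4.332170e-04 /yr
t = -ln(A/A0) / lambda
t = -ln(0.59) / 4.332170e-04
t = 1217.9 yr

1217.9


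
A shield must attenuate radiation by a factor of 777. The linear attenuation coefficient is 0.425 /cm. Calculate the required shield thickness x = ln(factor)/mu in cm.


x = ln(factor) / mu
x = ln(777) / 0.425
x = 15.660 cm

15.660


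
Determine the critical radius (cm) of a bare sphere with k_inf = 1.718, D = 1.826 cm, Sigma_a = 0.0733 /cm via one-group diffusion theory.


L^2 = D / Sigma_a = 1.826 / 0.0733 = 24.91132 cm^2
B_m^2 = (k_inf - 1) / L^2 = (1.718 - 1) / 24.91132 = 0.02882224 /cm^2
For a bare sphere: B_g = pi/R, so R_c = pi / sqrt(B_m^2)
R_c = pi / sqrt(0.02882224) = 18.505 cm

18.505


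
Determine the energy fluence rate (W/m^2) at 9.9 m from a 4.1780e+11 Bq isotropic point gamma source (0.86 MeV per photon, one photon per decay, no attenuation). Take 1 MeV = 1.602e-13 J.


psi = A * E * 1.602e-13 / (4*pi*r^2)
psi = 4.1780e+11 * 0.86 * 1.602e-13 / (4*pi*9.9^2)
psi = 4.6736e-05 W/m^2

4.6736e-05


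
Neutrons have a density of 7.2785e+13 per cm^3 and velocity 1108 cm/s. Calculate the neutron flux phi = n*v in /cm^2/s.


phi = n * v
phi = 7.2785e+13 * 1108
phi = 8.0646e+16 /cm^2/s

8.0646e+16


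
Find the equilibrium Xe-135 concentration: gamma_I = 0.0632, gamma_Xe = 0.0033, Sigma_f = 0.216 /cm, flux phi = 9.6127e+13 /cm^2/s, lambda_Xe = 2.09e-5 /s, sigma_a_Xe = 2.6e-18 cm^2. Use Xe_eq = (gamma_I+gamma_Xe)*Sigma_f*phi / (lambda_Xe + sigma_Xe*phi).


Xe_eq = (gamma_I + gamma_Xe) * Sigma_f * phi / (lambda_Xe + sigma_Xe * phi)
Numerator = (0.0632 + 0.0033) * 0.216 * 9.6127e+13 = 1.380768e+12
Denominator = 2.09e-5 + 2.6e-18 * 9.6127e+13 = 2.708302e-04
Xe_eq = 1.380768e+12 / 2.708302e-04 = 5.0983e+15 /cm^3

5.0983e+15


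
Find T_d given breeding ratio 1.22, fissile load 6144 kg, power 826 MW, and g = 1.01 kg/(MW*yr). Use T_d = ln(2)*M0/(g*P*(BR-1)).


Breeding gain G = BR - 1 = 1.22 - 1 = 0.22
Fissile production rate = g * P * G = 1.01 * 826 * 0.22 = 183.5372 kg/yr
T_d = ln(2) * M0 / (g * P * G)
T_d = ln(2) * 6144 / 183.5372 = 23.203 yr

23.203


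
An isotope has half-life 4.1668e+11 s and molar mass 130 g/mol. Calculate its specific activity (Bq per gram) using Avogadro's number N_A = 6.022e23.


lambda = ln(2) / t_half = ln(2) / 4.1668e+11 = 1.663500e-12 /s
SA = lambda * N_A / M
SA = 1.663500e-12 * 6.022e23 / 130
SA = 7.7058e+09 Bq/g

7.7058e+09


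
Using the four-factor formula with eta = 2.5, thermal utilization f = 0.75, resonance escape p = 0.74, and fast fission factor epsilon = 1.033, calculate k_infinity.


k_inf = eta * f * p * epsilon
k_inf = 2.5 * 0.75 * 0.74 * 1.033
k_inf = 1.4333

1.4333


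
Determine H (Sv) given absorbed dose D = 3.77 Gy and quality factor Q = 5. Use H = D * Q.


H = D * Q
H = 3.77 * 5
H = 18.850 Sv

18.850


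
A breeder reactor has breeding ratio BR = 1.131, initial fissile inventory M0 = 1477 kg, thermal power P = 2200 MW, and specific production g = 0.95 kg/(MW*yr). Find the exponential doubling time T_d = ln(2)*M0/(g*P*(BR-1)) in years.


Breeding gain G = BR - 1 = 1.131 - 1 = 0.131
Fissile production rate = g * P * G = 0.95 * 2200 * 0.131 = 273.79 kg/yr
T_d = ln(2) * M0 / (g * P * G)
T_d = ln(2) * 1477 / 273.79 = 3.7393 yr

3.7393


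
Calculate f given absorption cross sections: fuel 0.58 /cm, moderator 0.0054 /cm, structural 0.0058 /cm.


f = Sigma_a_fuel / (Sigma_a_fuel + Sigma_a_mod + Sigma_a_other)
f = 0.58 / (0.58 + 0.0054 + 0.0058)
f = 0.98106

0.98106


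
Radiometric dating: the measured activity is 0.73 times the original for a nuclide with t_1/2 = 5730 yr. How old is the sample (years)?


lambda = ln(2) / t_half = ln(2) / 5730 = 1.209681e-04 /yr
t = -ln(A/A0) / lambda
t = -ln(0.73) / 1.209681e-04
t = 2601.6 yr

2601.6


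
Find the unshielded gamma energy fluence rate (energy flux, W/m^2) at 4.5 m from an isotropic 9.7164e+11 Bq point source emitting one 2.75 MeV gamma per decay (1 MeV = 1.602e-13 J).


psi = A * E * 1.602e-13 / (4*pi*r^2)
psi = 9.7164e+11 * 2.75 * 1.602e-13 / (4*pi*4.5^2)
psi = 0.0016822 W/m^2

0.0016822


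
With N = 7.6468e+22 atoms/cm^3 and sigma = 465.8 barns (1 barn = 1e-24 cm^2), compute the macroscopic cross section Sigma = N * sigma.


Sigma = N * sigma_barns * 1e-24
Sigma = 7.6468e+22 * 465.8 * 1e-24
Sigma = 35.619 /cm

35.619


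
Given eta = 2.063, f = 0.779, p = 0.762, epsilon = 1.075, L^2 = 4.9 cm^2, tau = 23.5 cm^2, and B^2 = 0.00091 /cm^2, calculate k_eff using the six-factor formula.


k_inf = eta*f*p*eps = 2.063*0.779*0.762*1.075 = 1.316437
P_TNL = 1/(1 + L^2*B^2) = 1/(1 + 4.9*0.00091) = 0.9955608
P_FNL = exp(-B^2*tau) = exp(-0.00091*23.5) = 0.9788420
k_eff = k_inf * P_TNL * P_FNL = 1.316437 * 0.9955608 * 0.9788420
k_eff = 1.2829

1.2829


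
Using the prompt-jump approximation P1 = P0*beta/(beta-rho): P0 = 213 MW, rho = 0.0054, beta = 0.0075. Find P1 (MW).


P1/P0 = beta / (beta - rho)
P1/P0 = 0.0075 / (0.0075 - 0.0054) = 3.571429
P1 = 213 * 3.571429 = 760.71 MW

760.71


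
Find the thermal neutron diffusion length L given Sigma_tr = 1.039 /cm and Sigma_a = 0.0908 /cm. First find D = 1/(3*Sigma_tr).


D = 1 / (3 * Sigma_tr) = 1 / (3 * 1.039) = 0.3208213 cm
L = sqrt(D / Sigma_a)
L = sqrt(0.3208213 / 0.0908)
L = 1.8797 cm

1.8797


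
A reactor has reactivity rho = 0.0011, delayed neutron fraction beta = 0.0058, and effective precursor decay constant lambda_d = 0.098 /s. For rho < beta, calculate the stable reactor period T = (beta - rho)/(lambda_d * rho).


T = (beta - rho) / (lambda_d * rho)
T = (0.0058 - 0.0011) / (0.098 * 0.0011)
T = 43.599 s

43.599


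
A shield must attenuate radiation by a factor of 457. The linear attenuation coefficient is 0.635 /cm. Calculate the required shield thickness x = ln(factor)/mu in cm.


x = ln(factor) / mu
x = ln(457) / 0.635
x = 9.6452 cm

9.6452


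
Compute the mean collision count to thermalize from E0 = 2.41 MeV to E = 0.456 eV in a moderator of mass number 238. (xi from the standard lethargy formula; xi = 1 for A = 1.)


xi = 1 + (A-1)^2/(2A)*ln((A-1)/(A+1)) = 0.008379872 (for A = 238)
n = ln(E0/E) / xi
n = ln(2.41e6 / 0.456) / 0.008379872
n = ln(5.285088e+06) / 0.008379872 = 1847.3

1847.3


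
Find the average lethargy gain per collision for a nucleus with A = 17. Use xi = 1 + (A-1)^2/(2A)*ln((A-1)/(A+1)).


xi = 1 + (A-1)^2/(2A) * ln((A-1)/(A+1))
xi = 1 + (17-1)^2/(2*17) * ln((17-1)/(17 +1))
xi = 0.11316

0.11316


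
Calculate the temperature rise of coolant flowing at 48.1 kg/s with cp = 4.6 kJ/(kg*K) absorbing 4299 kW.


dT = Q / (m_dot * cp)
dT = 4299 / (48.1 * 4.6)
dT = 19.430 C

19.430
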